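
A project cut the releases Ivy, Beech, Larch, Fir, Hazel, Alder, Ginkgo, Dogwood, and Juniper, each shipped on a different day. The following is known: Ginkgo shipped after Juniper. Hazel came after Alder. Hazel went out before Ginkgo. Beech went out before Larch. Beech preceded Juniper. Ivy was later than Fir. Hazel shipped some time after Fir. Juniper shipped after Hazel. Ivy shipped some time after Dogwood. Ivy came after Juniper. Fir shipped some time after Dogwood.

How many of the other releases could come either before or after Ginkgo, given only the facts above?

Forced before Ginkgo: Alder, Beech, Dogwood, Fir, Hazel, and Juniper.
That leaves Ivy and Larch with no forced order relative to Ginkgo — 2.

2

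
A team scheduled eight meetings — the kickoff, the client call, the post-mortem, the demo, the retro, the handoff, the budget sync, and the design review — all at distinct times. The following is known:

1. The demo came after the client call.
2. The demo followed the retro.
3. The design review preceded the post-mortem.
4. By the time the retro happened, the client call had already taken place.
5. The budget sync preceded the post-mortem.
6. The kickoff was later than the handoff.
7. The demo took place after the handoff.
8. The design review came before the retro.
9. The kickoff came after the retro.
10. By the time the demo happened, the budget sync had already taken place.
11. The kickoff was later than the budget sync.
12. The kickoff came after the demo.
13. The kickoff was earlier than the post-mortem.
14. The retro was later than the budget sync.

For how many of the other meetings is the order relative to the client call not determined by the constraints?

3

Forced after the client call: the demo, the kickoff, the post-mortem, and the retro.
That leaves the budget sync, the design review, and the handoff with no forced order relative to the client call — 3.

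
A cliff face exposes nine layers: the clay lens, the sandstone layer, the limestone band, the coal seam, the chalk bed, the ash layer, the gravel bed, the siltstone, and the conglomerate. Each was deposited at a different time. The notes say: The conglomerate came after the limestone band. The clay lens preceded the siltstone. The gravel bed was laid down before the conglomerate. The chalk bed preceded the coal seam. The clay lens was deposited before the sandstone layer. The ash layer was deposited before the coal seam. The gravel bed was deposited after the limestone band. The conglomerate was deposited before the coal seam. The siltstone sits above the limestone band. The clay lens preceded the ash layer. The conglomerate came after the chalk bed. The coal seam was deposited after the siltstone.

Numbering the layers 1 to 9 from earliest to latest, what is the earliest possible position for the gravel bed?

2

The limestone band must come before the gravel bed — 1 forced predecessor.
Nothing else is forced ahead of the gravel bed, so its earliest slot is position 1 + 1 = 2.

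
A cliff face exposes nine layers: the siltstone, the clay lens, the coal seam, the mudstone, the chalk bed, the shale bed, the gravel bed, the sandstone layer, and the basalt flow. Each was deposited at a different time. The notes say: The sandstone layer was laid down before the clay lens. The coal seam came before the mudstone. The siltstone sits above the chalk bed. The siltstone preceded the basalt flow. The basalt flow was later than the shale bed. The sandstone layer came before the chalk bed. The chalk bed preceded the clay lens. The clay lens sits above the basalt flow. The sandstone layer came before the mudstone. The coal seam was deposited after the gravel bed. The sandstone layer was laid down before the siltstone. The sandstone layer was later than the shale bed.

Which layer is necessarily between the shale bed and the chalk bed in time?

Tracing the constraints gives the shale bed → the sandstone layer → the chalk bed, so the sandstone layer sits after the shale bed and before the chalk bed.
No other layer is forced both after the shale bed and before the chalk bed.

the sandstone layer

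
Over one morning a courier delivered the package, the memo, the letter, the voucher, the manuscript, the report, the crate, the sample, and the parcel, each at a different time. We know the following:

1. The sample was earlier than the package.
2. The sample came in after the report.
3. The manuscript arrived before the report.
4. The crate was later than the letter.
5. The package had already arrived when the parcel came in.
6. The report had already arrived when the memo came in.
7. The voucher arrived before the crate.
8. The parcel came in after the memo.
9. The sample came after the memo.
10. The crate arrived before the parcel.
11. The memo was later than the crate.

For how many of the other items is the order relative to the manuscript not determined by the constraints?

3

Forced after the manuscript: the memo, the package, the parcel, the report, and the sample.
That leaves the crate, the letter, and the voucher with no forced order relative to the manuscript — 3.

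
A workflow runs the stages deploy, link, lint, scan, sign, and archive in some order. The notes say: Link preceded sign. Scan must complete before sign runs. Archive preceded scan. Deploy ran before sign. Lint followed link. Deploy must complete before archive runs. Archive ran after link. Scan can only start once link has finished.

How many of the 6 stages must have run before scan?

3

Directly stated before scan: archive and link.
Deploy reaches scan via deploy → archive → scan.
No chain forces sign (or any of the others) ahead of scan.
That's archive, deploy, and link — 3 in all.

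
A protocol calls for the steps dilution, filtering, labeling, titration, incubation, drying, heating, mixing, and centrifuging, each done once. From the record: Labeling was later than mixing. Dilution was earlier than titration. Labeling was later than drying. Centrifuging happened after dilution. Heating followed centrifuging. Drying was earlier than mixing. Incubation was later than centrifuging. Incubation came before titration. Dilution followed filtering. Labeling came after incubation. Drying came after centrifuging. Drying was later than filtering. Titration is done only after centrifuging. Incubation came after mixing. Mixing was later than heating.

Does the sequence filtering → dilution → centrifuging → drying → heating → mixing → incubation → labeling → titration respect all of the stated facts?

yes

Check each stated constraint against the proposed order — e.g. centrifuging is ahead of titration; dilution is ahead of titration. Every pair is in the required order; nothing is violated.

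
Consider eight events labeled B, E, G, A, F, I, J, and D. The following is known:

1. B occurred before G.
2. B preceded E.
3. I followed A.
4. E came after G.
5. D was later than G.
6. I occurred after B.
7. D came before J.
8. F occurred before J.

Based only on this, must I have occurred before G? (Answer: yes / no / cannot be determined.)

No chain of stated constraints runs from I to G, and none runs from G to I either.
So the relative order of I and G is not fixed by the given facts.

cannot be determined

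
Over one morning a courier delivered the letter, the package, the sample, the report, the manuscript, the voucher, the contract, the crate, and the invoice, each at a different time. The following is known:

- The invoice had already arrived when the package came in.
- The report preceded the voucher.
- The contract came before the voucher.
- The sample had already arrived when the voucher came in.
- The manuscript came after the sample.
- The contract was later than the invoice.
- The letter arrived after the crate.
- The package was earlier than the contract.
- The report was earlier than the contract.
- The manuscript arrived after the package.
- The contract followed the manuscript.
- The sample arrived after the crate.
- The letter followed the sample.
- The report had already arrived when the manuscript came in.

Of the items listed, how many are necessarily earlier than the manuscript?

5

Directly stated before the manuscript: the package, the report, and the sample.
The crate reaches the manuscript via the crate → the sample → the manuscript.
The invoice reaches the manuscript via the invoice → the package → the manuscript.
No chain forces the contract (or any of the others) ahead of the manuscript.
That's the crate, the invoice, the package, the report, and the sample — 5 in all.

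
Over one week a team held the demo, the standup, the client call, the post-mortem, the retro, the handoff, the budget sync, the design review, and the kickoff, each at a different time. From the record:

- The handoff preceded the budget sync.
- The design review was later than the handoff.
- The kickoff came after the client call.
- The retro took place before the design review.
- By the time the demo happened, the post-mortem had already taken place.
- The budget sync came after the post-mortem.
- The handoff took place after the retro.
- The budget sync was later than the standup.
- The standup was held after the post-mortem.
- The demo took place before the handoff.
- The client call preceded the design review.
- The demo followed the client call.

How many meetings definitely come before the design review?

5

Directly stated before the design review: the client call, the handoff, and the retro.
The demo reaches the design review via the demo → the handoff → the design review.
The post-mortem reaches the design review via the post-mortem → the demo → the handoff → the design review.
No chain forces the budget sync (or any of the others) ahead of the design review.
That's the client call, the demo, the handoff, the post-mortem, and the retro — 5 in all.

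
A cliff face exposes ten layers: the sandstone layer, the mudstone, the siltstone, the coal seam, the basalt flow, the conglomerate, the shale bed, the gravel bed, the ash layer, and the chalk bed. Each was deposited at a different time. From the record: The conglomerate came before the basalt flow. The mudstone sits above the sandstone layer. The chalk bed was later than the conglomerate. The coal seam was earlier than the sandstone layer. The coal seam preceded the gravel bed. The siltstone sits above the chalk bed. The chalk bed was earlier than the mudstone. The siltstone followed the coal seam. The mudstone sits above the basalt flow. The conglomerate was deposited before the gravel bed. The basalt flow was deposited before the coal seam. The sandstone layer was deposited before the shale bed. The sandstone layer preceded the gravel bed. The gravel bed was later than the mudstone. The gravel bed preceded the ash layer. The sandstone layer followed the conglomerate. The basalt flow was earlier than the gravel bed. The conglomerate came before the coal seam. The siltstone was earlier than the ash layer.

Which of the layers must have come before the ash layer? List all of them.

the basalt flow, the chalk bed, the coal seam, the conglomerate, the gravel bed, the mudstone, the sandstone layer, the siltstone

Directly stated before the ash layer: the gravel bed and the siltstone.
The basalt flow reaches the ash layer via the basalt flow → the gravel bed → the ash layer.
The chalk bed reaches the ash layer via the chalk bed → the siltstone → the ash layer.
The coal seam reaches the ash layer via the coal seam → the gravel bed → the ash layer.
Likewise the conglomerate, the mudstone, and the sandstone layer each reach the ash layer by chaining the stated constraints.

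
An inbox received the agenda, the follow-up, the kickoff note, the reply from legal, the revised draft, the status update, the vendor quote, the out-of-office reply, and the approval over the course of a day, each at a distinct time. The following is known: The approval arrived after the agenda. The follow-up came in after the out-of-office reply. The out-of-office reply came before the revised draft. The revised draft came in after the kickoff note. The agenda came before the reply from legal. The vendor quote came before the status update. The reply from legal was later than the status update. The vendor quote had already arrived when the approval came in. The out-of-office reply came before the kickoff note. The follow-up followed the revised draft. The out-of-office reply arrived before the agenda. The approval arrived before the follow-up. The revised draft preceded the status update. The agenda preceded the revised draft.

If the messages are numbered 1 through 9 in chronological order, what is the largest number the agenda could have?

The agenda must come before the approval, the follow-up, the reply from legal, the revised draft, and the status update — 5 messages forced after it.
Everything else can be placed before the agenda in some valid order, so the agenda can sit as late as position 9 − 5 = 4.

4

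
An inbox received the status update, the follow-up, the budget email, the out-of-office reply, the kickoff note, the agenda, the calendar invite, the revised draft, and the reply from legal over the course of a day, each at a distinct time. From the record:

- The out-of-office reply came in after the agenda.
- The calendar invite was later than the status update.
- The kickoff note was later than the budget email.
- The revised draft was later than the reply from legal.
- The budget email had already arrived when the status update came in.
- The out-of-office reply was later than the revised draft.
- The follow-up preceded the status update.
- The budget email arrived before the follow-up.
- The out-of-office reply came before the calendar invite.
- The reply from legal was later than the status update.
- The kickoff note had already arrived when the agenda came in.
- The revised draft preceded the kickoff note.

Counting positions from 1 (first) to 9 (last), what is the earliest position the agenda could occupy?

The budget email, the follow-up, the kickoff note, the reply from legal, the revised draft, and the status update must all come before the agenda — 6 forced predecessors.
Nothing else is forced ahead of the agenda, so its earliest slot is position 6 + 1 = 7.

7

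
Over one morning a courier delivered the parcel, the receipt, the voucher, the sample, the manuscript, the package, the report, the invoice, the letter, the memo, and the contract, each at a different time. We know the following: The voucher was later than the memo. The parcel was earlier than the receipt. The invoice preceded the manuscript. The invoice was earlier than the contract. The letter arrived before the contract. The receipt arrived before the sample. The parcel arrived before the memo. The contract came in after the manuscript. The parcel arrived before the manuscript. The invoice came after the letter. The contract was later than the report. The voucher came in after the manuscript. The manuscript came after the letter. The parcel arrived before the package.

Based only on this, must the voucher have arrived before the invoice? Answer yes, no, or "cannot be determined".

Tracing the constraints gives the invoice → the manuscript → the voucher, so the invoice must come before the voucher.
That means the voucher cannot be before the invoice.

no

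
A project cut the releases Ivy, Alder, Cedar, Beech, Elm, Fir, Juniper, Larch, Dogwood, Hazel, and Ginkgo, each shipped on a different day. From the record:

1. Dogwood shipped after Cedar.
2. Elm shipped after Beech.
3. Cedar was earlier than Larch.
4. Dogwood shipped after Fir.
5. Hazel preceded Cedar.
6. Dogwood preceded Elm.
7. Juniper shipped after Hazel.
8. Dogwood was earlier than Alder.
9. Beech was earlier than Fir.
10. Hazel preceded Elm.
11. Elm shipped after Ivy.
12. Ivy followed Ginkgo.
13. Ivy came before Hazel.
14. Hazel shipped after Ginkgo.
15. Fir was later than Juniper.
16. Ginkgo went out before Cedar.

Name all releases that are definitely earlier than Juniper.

Ginkgo, Hazel, Ivy

Directly stated before Juniper: Hazel.
Ginkgo reaches Juniper via Ginkgo → Hazel → Juniper.
Ivy reaches Juniper via Ivy → Hazel → Juniper.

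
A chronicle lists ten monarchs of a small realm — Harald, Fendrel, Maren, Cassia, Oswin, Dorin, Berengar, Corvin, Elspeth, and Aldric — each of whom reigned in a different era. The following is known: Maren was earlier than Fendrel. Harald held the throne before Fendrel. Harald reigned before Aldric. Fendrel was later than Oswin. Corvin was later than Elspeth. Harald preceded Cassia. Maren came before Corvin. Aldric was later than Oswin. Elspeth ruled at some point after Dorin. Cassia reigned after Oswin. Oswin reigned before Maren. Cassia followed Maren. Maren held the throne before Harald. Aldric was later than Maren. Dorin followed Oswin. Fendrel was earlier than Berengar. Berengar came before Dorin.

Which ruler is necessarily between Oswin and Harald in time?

Maren

Tracing the constraints gives Oswin → Maren → Harald, so Maren sits after Oswin and before Harald.
No other ruler is forced both after Oswin and before Harald.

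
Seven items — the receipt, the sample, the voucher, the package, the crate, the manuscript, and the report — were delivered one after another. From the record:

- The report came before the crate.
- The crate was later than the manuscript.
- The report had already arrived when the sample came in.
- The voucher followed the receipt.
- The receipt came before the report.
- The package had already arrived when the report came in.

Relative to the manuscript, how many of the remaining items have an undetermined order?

5

Forced after the manuscript: the crate.
That leaves the package, the receipt, the report, the sample, and the voucher with no forced order relative to the manuscript — 5.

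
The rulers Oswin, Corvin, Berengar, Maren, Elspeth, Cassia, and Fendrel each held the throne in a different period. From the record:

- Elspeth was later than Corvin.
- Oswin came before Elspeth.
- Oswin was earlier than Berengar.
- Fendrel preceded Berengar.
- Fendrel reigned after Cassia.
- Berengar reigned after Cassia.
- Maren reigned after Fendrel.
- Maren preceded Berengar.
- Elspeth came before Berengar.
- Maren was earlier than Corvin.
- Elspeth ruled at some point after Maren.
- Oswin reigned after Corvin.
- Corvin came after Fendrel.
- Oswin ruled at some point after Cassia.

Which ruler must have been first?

Cassia

Cassia has a chain of constraints placing them before every other ruler, so Cassia must be first.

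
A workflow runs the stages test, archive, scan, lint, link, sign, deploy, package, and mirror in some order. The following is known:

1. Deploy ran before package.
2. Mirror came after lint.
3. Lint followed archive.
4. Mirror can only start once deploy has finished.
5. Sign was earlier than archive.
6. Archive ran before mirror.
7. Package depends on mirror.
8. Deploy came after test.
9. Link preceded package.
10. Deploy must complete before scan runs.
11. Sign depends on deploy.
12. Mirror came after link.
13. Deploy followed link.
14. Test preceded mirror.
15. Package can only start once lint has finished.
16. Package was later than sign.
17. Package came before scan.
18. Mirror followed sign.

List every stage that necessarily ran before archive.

Directly stated before archive: sign.
Deploy reaches archive via deploy → sign → archive.
Link reaches archive via link → deploy → sign → archive.
Test reaches archive via test → deploy → sign → archive.
No chain forces scan (or any of the others) ahead of archive.

deploy, link, sign, test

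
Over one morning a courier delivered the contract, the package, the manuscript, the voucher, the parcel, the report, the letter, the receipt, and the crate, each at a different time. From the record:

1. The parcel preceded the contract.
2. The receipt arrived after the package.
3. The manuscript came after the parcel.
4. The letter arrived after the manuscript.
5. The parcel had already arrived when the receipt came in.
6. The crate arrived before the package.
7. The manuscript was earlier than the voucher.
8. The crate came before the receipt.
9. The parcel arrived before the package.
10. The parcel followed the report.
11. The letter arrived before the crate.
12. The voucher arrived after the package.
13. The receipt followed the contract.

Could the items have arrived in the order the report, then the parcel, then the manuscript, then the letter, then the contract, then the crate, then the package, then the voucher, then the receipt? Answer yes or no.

Check each stated constraint against the proposed order — e.g. the parcel is ahead of the package; the parcel is ahead of the receipt. Every pair is in the required order; nothing is violated.

yes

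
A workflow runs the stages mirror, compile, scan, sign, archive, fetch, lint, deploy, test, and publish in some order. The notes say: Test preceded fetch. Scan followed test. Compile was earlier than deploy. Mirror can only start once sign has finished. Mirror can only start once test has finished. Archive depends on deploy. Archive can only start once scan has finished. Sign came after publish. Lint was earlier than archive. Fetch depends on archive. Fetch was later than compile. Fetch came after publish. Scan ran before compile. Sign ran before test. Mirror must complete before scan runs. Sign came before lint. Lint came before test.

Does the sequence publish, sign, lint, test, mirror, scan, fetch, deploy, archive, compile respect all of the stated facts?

The constraints require archive before fetch, but in the proposed sequence fetch appears ahead of archive. That one violation is enough.

no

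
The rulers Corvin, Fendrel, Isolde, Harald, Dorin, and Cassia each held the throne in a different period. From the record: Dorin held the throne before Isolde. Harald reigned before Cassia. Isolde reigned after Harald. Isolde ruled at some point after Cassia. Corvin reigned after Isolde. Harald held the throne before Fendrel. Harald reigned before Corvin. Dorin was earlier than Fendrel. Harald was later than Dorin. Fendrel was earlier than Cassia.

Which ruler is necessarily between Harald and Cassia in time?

Tracing the constraints gives Harald → Fendrel → Cassia, so Fendrel sits after Harald and before Cassia.
No other ruler is forced both after Harald and before Cassia.

Fendrel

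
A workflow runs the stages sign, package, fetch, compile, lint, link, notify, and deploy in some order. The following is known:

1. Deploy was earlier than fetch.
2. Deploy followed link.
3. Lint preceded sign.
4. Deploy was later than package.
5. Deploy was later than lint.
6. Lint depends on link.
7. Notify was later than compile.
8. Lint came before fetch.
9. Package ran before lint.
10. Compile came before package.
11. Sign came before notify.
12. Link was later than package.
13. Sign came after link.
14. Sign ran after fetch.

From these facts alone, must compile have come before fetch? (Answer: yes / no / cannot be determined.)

Chain the constraints: compile → package → lint → fetch. Each link is directly stated, so compile comes before fetch.

yes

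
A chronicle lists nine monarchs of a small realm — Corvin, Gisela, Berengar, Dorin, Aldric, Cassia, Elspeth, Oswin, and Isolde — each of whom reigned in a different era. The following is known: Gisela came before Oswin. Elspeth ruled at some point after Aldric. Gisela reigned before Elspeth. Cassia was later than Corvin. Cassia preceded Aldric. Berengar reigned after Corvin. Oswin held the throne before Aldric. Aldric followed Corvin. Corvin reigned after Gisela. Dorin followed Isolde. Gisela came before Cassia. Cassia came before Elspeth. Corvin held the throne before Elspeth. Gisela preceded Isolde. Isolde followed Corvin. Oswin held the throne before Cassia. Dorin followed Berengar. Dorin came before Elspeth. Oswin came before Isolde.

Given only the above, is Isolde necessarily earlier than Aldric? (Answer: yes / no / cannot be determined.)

cannot be determined

No chain of stated constraints runs from Isolde to Aldric, and none runs from Aldric to Isolde either.
So the relative order of Isolde and Aldric is not fixed by the given facts.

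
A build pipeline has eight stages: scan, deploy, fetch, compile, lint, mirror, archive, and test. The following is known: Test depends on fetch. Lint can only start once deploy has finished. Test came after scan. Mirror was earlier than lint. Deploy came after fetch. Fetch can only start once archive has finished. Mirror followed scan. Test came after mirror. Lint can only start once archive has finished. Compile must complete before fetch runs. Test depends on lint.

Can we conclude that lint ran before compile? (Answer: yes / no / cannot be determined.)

Tracing the constraints gives compile → fetch → deploy → lint, so compile must come before lint.
That means lint cannot be before compile.

no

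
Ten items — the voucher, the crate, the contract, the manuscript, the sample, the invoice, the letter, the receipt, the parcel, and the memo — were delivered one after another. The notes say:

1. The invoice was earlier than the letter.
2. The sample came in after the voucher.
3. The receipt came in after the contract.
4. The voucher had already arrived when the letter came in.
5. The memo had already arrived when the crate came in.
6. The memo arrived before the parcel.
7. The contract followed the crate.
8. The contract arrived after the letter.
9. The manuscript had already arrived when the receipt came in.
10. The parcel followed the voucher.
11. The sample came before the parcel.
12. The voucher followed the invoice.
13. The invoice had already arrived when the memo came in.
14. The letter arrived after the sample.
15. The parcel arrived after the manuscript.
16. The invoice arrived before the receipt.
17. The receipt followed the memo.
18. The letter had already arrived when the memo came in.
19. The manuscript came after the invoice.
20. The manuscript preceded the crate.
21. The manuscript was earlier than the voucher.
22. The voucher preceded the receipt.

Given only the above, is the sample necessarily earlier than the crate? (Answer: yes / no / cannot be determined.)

Chain the constraints: the sample → the letter → the memo → the crate. Each link is directly stated, so the sample comes before the crate.

yes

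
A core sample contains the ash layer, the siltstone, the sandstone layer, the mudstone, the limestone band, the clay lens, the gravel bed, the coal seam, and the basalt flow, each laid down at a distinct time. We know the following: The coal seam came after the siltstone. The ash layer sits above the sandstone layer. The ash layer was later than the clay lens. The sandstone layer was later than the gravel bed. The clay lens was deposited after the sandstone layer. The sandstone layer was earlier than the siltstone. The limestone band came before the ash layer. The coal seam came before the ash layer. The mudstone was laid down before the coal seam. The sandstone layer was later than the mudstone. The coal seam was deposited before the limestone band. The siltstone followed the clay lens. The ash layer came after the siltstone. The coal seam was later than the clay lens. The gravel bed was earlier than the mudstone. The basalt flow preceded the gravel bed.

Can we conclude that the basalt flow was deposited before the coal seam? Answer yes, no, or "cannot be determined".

yes

Chain the constraints: the basalt flow → the gravel bed → the mudstone → the coal seam. Each link is directly stated, so the basalt flow comes before the coal seam.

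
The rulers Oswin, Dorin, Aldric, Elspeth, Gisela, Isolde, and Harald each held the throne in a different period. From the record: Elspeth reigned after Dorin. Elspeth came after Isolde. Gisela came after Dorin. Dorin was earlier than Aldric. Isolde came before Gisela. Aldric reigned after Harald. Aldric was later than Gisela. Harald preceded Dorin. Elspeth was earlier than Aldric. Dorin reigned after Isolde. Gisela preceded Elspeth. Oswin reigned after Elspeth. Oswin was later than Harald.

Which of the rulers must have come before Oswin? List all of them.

Directly stated before Oswin: Elspeth and Harald.
Dorin reaches Oswin via Dorin → Elspeth → Oswin.
Gisela reaches Oswin via Gisela → Elspeth → Oswin.
Isolde reaches Oswin via Isolde → Elspeth → Oswin.

Dorin, Elspeth, Gisela, Harald, Isolde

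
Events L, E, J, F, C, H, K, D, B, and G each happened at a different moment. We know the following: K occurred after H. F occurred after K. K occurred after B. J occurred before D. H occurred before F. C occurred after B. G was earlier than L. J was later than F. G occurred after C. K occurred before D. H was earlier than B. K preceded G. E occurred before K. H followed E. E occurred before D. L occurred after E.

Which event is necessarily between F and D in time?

J

Tracing the constraints gives F → J → D, so J sits after F and before D.
No other event is forced both after F and before D.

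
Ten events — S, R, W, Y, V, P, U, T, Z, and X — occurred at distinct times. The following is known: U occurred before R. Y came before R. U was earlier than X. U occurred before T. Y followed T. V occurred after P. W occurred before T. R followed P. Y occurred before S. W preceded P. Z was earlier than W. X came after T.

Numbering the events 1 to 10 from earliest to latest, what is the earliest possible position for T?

4

U, W, and Z must all come before T — 3 forced predecessors.
Nothing else is forced ahead of T, so its earliest slot is position 3 + 1 = 4.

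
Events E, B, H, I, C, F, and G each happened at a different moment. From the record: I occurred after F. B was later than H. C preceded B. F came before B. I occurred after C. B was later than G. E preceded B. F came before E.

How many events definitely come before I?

Directly stated before I: C and F.
That's C and F — 2 in all.

2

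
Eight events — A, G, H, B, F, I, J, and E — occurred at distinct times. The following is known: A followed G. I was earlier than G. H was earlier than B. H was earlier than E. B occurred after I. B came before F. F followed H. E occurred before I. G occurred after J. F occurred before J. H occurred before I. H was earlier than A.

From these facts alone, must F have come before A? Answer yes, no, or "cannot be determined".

yes

Chain the constraints: F → J → G → A. Each link is directly stated, so F comes before A.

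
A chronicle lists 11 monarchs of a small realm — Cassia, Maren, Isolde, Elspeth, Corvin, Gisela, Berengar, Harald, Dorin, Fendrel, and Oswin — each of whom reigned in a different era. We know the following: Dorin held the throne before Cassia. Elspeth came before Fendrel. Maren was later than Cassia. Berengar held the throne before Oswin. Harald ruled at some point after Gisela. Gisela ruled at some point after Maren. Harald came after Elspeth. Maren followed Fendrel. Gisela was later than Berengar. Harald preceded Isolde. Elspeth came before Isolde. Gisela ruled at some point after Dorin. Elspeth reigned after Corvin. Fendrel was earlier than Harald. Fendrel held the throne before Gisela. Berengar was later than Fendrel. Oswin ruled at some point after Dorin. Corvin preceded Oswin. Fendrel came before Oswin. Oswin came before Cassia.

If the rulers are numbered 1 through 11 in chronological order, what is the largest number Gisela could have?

9

Gisela must come before Harald and Isolde — 2 rulers forced after them.
Everything else can be placed before Gisela in some valid order, so Gisela can sit as late as position 11 − 2 = 9.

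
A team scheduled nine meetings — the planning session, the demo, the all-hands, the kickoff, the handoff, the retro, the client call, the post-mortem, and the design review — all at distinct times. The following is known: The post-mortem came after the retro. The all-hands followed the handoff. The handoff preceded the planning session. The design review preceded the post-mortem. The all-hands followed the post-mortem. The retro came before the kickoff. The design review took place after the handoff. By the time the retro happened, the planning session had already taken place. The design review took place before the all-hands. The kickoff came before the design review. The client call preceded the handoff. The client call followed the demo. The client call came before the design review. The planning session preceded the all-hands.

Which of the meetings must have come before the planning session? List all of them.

the client call, the demo, the handoff

Directly stated before the planning session: the handoff.
The client call reaches the planning session via the client call → the handoff → the planning session.
The demo reaches the planning session via the demo → the client call → the handoff → the planning session.
No chain forces the retro (or any of the others) ahead of the planning session.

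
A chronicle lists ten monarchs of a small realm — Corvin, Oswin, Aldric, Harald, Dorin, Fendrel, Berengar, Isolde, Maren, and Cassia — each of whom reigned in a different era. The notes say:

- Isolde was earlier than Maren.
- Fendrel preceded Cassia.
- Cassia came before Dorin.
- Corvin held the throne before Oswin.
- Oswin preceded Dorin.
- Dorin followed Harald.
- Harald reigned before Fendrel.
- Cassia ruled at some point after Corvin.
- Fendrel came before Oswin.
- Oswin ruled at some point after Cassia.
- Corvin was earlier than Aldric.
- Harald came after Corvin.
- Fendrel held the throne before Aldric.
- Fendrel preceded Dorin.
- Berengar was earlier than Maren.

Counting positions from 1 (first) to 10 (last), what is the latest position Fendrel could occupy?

Fendrel must come before Aldric, Cassia, Dorin, and Oswin — 4 rulers forced after them.
Everything else can be placed before Fendrel in some valid order, so Fendrel can sit as late as position 10 − 4 = 6.

6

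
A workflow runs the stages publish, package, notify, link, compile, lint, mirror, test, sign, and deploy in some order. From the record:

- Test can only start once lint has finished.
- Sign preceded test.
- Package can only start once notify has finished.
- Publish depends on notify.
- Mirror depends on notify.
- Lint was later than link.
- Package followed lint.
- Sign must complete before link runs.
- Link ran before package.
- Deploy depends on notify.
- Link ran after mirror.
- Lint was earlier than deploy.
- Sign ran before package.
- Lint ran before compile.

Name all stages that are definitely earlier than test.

link, lint, mirror, notify, sign

Directly stated before test: lint and sign.
Link reaches test via link → lint → test.
Mirror reaches test via mirror → link → lint → test.
Notify reaches test via notify → mirror → link → lint → test.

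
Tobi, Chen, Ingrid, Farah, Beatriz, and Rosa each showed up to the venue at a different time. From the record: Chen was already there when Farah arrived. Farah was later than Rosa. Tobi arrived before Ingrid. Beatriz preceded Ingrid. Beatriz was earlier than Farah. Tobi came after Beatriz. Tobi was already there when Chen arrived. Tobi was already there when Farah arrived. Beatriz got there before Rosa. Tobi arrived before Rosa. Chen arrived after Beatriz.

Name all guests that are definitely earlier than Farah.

Beatriz, Chen, Rosa, Tobi

Directly stated before Farah: Beatriz, Chen, Rosa, and Tobi.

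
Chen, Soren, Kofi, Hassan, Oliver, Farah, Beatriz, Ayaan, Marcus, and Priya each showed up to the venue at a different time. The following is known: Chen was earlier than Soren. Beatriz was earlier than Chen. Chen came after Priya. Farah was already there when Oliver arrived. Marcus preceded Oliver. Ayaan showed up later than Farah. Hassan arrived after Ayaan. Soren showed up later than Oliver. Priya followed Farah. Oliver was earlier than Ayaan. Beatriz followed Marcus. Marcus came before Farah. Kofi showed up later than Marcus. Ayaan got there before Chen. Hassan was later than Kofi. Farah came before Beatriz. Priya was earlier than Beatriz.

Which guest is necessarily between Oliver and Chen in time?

Ayaan

Tracing the constraints gives Oliver → Ayaan → Chen, so Ayaan sits after Oliver and before Chen.
No other guest is forced both after Oliver and before Chen.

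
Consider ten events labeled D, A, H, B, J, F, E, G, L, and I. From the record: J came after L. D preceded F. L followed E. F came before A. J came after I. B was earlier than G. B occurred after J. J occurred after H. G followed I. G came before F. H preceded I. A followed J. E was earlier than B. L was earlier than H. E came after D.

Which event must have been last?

A

Every other event has a chain of constraints placing it before A, so A is last.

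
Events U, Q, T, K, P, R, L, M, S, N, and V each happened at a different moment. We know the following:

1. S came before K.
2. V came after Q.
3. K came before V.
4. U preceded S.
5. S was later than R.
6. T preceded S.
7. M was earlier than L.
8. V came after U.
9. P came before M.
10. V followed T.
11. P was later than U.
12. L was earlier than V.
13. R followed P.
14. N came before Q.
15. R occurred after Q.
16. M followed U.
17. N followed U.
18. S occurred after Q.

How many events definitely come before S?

Directly stated before S: Q, R, T, and U.
N reaches S via N → Q → S.
P reaches S via P → R → S.
No chain forces M (or any of the others) ahead of S.
That's N, P, Q, R, T, and U — 6 in all.

6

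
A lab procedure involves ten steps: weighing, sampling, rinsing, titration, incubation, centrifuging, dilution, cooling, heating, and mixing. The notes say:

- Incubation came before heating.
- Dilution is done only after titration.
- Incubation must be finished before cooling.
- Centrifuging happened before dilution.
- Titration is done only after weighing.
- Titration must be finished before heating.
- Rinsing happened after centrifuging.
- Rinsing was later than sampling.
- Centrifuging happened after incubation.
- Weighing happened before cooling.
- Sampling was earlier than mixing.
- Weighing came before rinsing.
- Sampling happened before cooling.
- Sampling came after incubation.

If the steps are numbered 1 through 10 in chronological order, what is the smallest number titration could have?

Weighing must come before titration — 1 forced predecessor.
Nothing else is forced ahead of titration, so its earliest slot is position 1 + 1 = 2.

2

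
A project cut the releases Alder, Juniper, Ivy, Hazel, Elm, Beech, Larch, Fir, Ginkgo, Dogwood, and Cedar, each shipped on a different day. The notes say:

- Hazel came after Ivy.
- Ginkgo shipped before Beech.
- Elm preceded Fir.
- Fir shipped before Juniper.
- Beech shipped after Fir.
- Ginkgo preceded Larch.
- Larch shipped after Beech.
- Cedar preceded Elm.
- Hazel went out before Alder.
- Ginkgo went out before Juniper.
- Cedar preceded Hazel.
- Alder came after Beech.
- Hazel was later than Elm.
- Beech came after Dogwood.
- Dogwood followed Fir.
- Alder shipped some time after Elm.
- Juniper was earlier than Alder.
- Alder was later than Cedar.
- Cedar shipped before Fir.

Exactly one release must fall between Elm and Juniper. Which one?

Fir

Tracing the constraints gives Elm → Fir → Juniper, so Fir sits after Elm and before Juniper.
No other release is forced both after Elm and before Juniper.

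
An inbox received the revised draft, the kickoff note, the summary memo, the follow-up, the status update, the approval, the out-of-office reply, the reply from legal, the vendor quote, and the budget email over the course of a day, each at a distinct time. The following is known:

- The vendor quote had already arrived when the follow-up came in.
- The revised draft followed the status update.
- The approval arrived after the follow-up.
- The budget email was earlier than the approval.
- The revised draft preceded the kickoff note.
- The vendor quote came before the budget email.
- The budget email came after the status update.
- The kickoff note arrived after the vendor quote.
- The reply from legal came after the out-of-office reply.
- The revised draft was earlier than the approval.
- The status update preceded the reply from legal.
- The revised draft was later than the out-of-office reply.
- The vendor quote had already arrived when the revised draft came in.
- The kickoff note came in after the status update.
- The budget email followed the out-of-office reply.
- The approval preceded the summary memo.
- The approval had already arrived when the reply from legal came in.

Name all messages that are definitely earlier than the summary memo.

Directly stated before the summary memo: the approval.
The budget email reaches the summary memo via the budget email → the approval → the summary memo.
The follow-up reaches the summary memo via the follow-up → the approval → the summary memo.
The out-of-office reply reaches the summary memo via the out-of-office reply → the budget email → the approval → the summary memo.
Likewise the revised draft, the status update, and the vendor quote each reach the summary memo by chaining the stated constraints.
No chain forces the reply from legal (or any of the others) ahead of the summary memo.

the approval, the budget email, the follow-up, the out-of-office reply, the revised draft, the status update, the vendor quote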